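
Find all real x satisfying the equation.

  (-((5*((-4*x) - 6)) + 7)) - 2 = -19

Step 1. [(-((5*((-4*x) - 6)) + 7)) - 2 = -19] add 2: x sits inside (… - 2). So sub: -((5*((-4*x) - 6)) + 7) = -17.
Step 2. [-((5*((-4*x) - 6)) + 7) = -17] LHS negated; negate both sides. So neg: (5*((-4*x) - 6)) + 7 = 17.
Step 3. [(5*((-4*x) - 6)) + 7 = 17] the outer +7 inverts by subtracting 7, so sub: 5*((-4*x) - 6) = 10.
Step 4. [5*((-4*x) - 6) = 10] divide by the outer 5 ⇒ div: (-4*x) - 6 = 2.
Step 5. [(-4*x) - 6 = 2] 6 comes off first (add 6). So sub: -4*x = 8.
Step 6. [-4*x = 8] -4 out front; divide by -4. So div: x = -2.

Answer: x ∈ {-2}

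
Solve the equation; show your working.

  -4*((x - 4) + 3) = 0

Step 1. [-4*((x - 4) + 3) = 0] leading coefficient -4: divide by -4 ⇒ div: (x - 4) + 3 = 0.
Step 2. [(x - 4) + 3 = 0] peel the +3: subtract 3 from each side, so sub: x - 4 = -3.
Step 3. [x - 4 = -3] add 4: x sits inside (… - 4). So sub: x = 1.

Answer: x ∈ {1}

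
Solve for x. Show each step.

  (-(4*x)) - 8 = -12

Step 1. [(-(4*x)) - 8 = -12] -8 is outermost — add 8 both sides. So sub: -(4*x) = -4.
Step 2. [-(4*x) = -4] leading − — multiply by −1. So neg: 4*x = 4.
Step 3. [4*x = 4] divide by the outer 4, so div: x = 1.

Answer: x ∈ {1}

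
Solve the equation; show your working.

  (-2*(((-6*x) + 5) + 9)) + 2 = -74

Step 1. [(-2*(((-6*x) + 5) + 9)) + 2 = -74] subtract 2: x sits inside (… + 2). So sub: -2*(((-6*x) + 5) + 9) = -76.
Step 2. [-2*(((-6*x) + 5) + 9) = -76] -2·(inner) — divide through by -2, so div: ((-6*x) + 5) + 9 = 38.
Step 3. [((-6*x) + 5) + 9 = 38] the outer +9 inverts by subtracting 9. So sub: (-6*x) + 5 = 29.
Step 4. [(-6*x) + 5 = 29] 5 comes off first (subtract 5), so sub: -6*x = 24.
Step 5. [-6*x = 24] -6 out front; divide by -6 ⇒ div: x = -4.

Answer: x ∈ {-4}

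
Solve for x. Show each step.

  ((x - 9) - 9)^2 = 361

Step 1. [((x - 9) - 9)^2 = 361] 361 ≥ 0, LHS is (·)² — take ±√ ⇒ sqrt: (x - 9) - 9 = 19 or -19.
Step 2. [(x - 9) - 9 = 19 or -19] the outer -9 inverts by adding 9. So sub: x - 9 = 28 or -10.
Step 3. [x - 9 = 28 or -10] peel the -9: add 9 from each side ⇒ sub: x = 37 or -1.

Answer: x ∈ {-1, 37}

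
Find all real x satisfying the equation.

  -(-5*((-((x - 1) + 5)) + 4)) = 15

Step 1. [-(-5*((-((x - 1) + 5)) + 4)) = 15] flip signs both sides. So neg: -5*((-((x - 1) + 5)) + 4) = -15.
Step 2. [-5*((-((x - 1) + 5)) + 4) = -15] -5 out front; divide by -5 ⇒ div: (-((x - 1) + 5)) + 4 = 3.
Step 3. [(-((x - 1) + 5)) + 4 = 3] the outer +4 inverts by subtracting 4, so sub: -((x - 1) + 5) = -1.
Step 4. [-((x - 1) + 5) = -1] flip signs both sides. So neg: (x - 1) + 5 = 1.
Step 5. [(x - 1) + 5 = 1] the outer +5 inverts by subtracting 5. So sub: x - 1 = -4.
Step 6. [x - 1 = -4] add 1: x sits inside (… - 1). So sub: x = -3.

Answer: x ∈ {-3}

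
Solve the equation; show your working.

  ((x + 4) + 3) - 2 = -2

Step 1. [((x + 4) + 3) - 2 = -2] 2 comes off first (add 2). So sub: (x + 4) + 3 = 0.
Step 2. [(x + 4) + 3 = 0] +3 is outermost — subtract 3 both sides, so sub: x + 4 = -3.
Step 3. [x + 4 = -3] 4 comes off first (subtract 4), so sub: x = -7.

Answer: x ∈ {-7}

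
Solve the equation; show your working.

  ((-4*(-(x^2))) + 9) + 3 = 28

Step 1. [((-4*(-(x^2))) + 9) + 3 = 28] peel the +3: subtract 3 from each side, so sub: (-4*(-(x^2))) + 9 = 25.
Step 2. [(-4*(-(x^2))) + 9 = 25] +9 is outermost — subtract 9 both sides. So sub: -4*(-(x^2)) = 16.
Step 3. [-4*(-(x^2)) = 16] divide by the outer -4. So div: -(x^2) = -4.
Step 4. [-(x^2) = -4] LHS negated; negate both sides. So neg: x^2 = 4.
Step 5. [x^2 = 4] √ both sides: 4 ≥ 0 gives two branches ⇒ sqrt: x = 2 or -2.

Answer: x ∈ {-2, 2}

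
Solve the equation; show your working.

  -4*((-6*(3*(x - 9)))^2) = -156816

Step 1. [-4*((-6*(3*(x - 9)))^2) = -156816] divide by the outer -4, so div: (-6*(3*(x - 9)))^2 = 39204.
Step 2. [(-6*(3*(x - 9)))^2 = 39204] 39204 ≥ 0, LHS is (·)² — take ±√ ⇒ sqrt: -6*(3*(x - 9)) = 198 or -198.
Step 3. [-6*(3*(x - 9)) = 198 or -198] LHS = -6·(…); ÷-6 both sides ⇒ div: 3*(x - 9) = -33 or 33.
Step 4. [3*(x - 9) = -33 or 33] LHS = 3·(…); ÷3 both sides ⇒ div: x - 9 = -11 or 11.
Step 5. [x - 9 = -11 or 11] add 9: x sits inside (… - 9), so sub: x = -2 or 20.

Answer: x ∈ {-2, 20}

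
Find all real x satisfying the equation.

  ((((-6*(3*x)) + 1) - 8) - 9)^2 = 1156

Step 1. [((((-6*(3*x)) + 1) - 8) - 9)^2 = 1156] √ both sides: 1156 ≥ 0 gives two branches, so sqrt: (((-6*(3*x)) + 1) - 8) - 9 = 34 or -34.
Step 2. [(((-6*(3*x)) + 1) - 8) - 9 = 34 or -34] the outer -9 inverts by adding 9 ⇒ sub: ((-6*(3*x)) + 1) - 8 = 43 or -25.
Step 3. [((-6*(3*x)) + 1) - 8 = 43 or -25] the outer -8 inverts by adding 8, so sub: (-6*(3*x)) + 1 = 51 or -17.
Step 4. [(-6*(3*x)) + 1 = 51 or -17] 1 comes off first (subtract 1). So sub: -6*(3*x) = 50 or -18.
Step 5. [-6*(3*x) = 50 or -18] divide by the outer -6, so div: 3*x = -25/3 or 3.
Step 6. [3*x = -25/3 or 3] 3·(inner) — divide through by 3. So div: x = -25/9 or 1.

Answer: x ∈ {-25/9, 1}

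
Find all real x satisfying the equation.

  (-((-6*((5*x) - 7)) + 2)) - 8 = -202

Step 1. [(-((-6*((5*x) - 7)) + 2)) - 8 = -202] 8 comes off first (add 8). So sub: -((-6*((5*x) - 7)) + 2) = -194.
Step 2. [-((-6*((5*x) - 7)) + 2) = -194] leading − — multiply by −1, so neg: (-6*((5*x) - 7)) + 2 = 194.
Step 3. [(-6*((5*x) - 7)) + 2 = 194] peel the +2: subtract 2 from each side, so sub: -6*((5*x) - 7) = 192.
Step 4. [-6*((5*x) - 7) = 192] leading coefficient -6: divide by -6. So div: (5*x) - 7 = -32.
Step 5. [(5*x) - 7 = -32] the outer -7 inverts by adding 7 ⇒ sub: 5*x = -25.
Step 6. [5*x = -25] divide by the outer 5, so div: x = -5.

Answer: x ∈ {-5}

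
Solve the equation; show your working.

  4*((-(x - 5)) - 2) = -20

Step 1. [4*((-(x - 5)) - 2) = -20] 4·(inner) — divide through by 4, so div: (-(x - 5)) - 2 = -5.
Step 2. [(-(x - 5)) - 2 = -5] 2 comes off first (add 2). So sub: -(x - 5) = -3.
Step 3. [-(x - 5) = -3] leading − — multiply by −1. So neg: x - 5 = 3.
Step 4. [x - 5 = 3] -5 is outermost — add 5 both sides, so sub: x = 8.

Answer: x ∈ {8}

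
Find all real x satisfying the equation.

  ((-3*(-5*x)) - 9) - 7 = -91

Step 1. [((-3*(-5*x)) - 9) - 7 = -91] 7 comes off first (add 7), so sub: (-3*(-5*x)) - 9 = -84.
Step 2. [(-3*(-5*x)) - 9 = -84] -3 | LHS and -3 | -84: pull -3 out, so factor: (-5*x) + 3 = 28.
Step 3. [(-5*x) + 3 = 28] +3 is outermost — subtract 3 both sides. So sub: -5*x = 25.
Step 4. [-5*x = 25] divide by the outer -5, so div: x = -5.

Answer: x ∈ {-5}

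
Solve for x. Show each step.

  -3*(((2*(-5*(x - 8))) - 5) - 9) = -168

Step 1. [-3*(((2*(-5*(x - 8))) - 5) - 9) = -168] -3·(inner) — divide through by -3 ⇒ div: ((2*(-5*(x - 8))) - 5) - 9 = 56.
Step 2. [((2*(-5*(x - 8))) - 5) - 9 = 56] the outer -9 inverts by adding 9 ⇒ sub: (2*(-5*(x - 8))) - 5 = 65.
Step 3. [(2*(-5*(x - 8))) - 5 = 65] -5 is outermost — add 5 both sides, so sub: 2*(-5*(x - 8)) = 70.
Step 4. [2*(-5*(x - 8)) = 70] 2·(inner) — divide through by 2 ⇒ div: -5*(x - 8) = 35.
Step 5. [-5*(x - 8) = 35] -5·(inner) — divide through by -5 ⇒ div: x - 8 = -7.
Step 6. [x - 8 = -7] peel the -8: add 8 from each side ⇒ sub: x = 1.

Answer: x ∈ {1}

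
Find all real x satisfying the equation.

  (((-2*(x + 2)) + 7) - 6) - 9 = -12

Step 1. [(((-2*(x + 2)) + 7) - 6) - 9 = -12] add 9: x sits inside (… - 9), so sub: ((-2*(x + 2)) + 7) - 6 = -3.
Step 2. [((-2*(x + 2)) + 7) - 6 = -3] the outer -6 inverts by adding 6, so sub: (-2*(x + 2)) + 7 = 3.
Step 3. [(-2*(x + 2)) + 7 = 3] +7 is outermost — subtract 7 both sides, so sub: -2*(x + 2) = -4.
Step 4. [-2*(x + 2) = -4] leading coefficient -2: divide by -2. So div: x + 2 = 2.
Step 5. [x + 2 = 2] +2 is outermost — subtract 2 both sides. So sub: x = 0.

Answer: x ∈ {0}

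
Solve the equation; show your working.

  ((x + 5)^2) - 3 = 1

Step 1. [((x + 5)^2) - 3 = 1] add 3: x sits inside (… - 3). So sub: (x + 5)^2 = 4.
Step 2. [(x + 5)^2 = 4] √ both sides: 4 ≥ 0 gives two branches, so sqrt: x + 5 = 2 or -2.
Step 3. [x + 5 = 2 or -2] peel the +5: subtract 5 from each side ⇒ sub: x = -3 or -7.

Answer: x ∈ {-7, -3}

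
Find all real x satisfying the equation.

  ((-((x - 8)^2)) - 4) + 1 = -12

Step 1. [((-((x - 8)^2)) - 4) + 1 = -12] subtract 1: x sits inside (… + 1). So sub: (-((x - 8)^2)) - 4 = -13.
Step 2. [(-((x - 8)^2)) - 4 = -13] the outer -4 inverts by adding 4. So sub: -((x - 8)^2) = -9.
Step 3. [-((x - 8)^2) = -9] flip signs both sides ⇒ neg: (x - 8)^2 = 9.
Step 4. [(x - 8)^2 = 9] 9 ≥ 0, LHS is (·)² — take ±√ ⇒ sqrt: x - 8 = 3 or -3.
Step 5. [x - 8 = 3 or -3] add 8: x sits inside (… - 8), so sub: x = 11 or 5.

Answer: x ∈ {5, 11}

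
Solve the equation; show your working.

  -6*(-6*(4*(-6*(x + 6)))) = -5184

Step 1. [-6*(-6*(4*(-6*(x + 6)))) = -5184] -6·(inner) — divide through by -6. So div: -6*(4*(-6*(x + 6))) = 864.
Step 2. [-6*(4*(-6*(x + 6))) = 864] divide by the outer -6, so div: 4*(-6*(x + 6)) = -144.
Step 3. [4*(-6*(x + 6)) = -144] divide by the outer 4, so div: -6*(x + 6) = -36.
Step 4. [-6*(x + 6) = -36] -6 out front; divide by -6. So div: x + 6 = 6.
Step 5. [x + 6 = 6] subtract 6: x sits inside (… + 6), so sub: x = 0.

Answer: x ∈ {0}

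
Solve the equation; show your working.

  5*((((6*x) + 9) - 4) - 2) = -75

Step 1. [5*((((6*x) + 9) - 4) - 2) = -75] LHS = 5·(…); ÷5 both sides, so div: (((6*x) + 9) - 4) - 2 = -15.
Step 2. [(((6*x) + 9) - 4) - 2 = -15] -2 is outermost — add 2 both sides, so sub: ((6*x) + 9) - 4 = -13.
Step 3. [((6*x) + 9) - 4 = -13] 4 comes off first (add 4), so sub: (6*x) + 9 = -9.
Step 4. [(6*x) + 9 = -9] +9 is outermost — subtract 9 both sides ⇒ sub: 6*x = -18.
Step 5. [6*x = -18] LHS = 6·(…); ÷6 both sides ⇒ div: x = -3.

Answer: x ∈ {-3}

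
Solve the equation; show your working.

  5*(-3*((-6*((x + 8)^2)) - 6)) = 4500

Step 1. [5*(-3*((-6*((x + 8)^2)) - 6)) = 4500] divide by the outer 5, so div: -3*((-6*((x + 8)^2)) - 6) = 900.
Step 2. [-3*((-6*((x + 8)^2)) - 6) = 900] -3·(inner) — divide through by -3, so div: (-6*((x + 8)^2)) - 6 = -300.
Step 3. [(-6*((x + 8)^2)) - 6 = -300] -6 divides every term; factor it out ⇒ factor: ((x + 8)^2) + 1 = 50.
Step 4. [((x + 8)^2) + 1 = 50] the outer +1 inverts by subtracting 1. So sub: (x + 8)^2 = 49.
Step 5. [(x + 8)^2 = 49] 49 ≥ 0, LHS is (·)² — take ±√ ⇒ sqrt: x + 8 = 7 or -7.
Step 6. [x + 8 = 7 or -7] peel the +8: subtract 8 from each side ⇒ sub: x = -1 or -15.

Answer: x ∈ {-15, -1}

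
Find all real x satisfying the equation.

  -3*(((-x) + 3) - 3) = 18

Step 1. [-3*(((-x) + 3) - 3) = 18] -3·(inner) — divide through by -3 ⇒ div: ((-x) + 3) - 3 = -6.
Step 2. [((-x) + 3) - 3 = -6] 3 comes off first (add 3), so sub: (-x) + 3 = -3.
Step 3. [(-x) + 3 = -3] +3 is outermost — subtract 3 both sides ⇒ sub: -x = -6.
Step 4. [-x = -6] LHS negated; negate both sides. So neg: x = 6.

Answer: x ∈ {6}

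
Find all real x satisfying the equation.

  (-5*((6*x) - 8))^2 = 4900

Step 1. [(-5*((6*x) - 8))^2 = 4900] √ both sides: 4900 ≥ 0 gives two branches ⇒ sqrt: -5*((6*x) - 8) = 70 or -70.
Step 2. [-5*((6*x) - 8) = 70 or -70] -5·(inner) — divide through by -5. So div: (6*x) - 8 = -14 or 14.
Step 3. [(6*x) - 8 = -14 or 14] the outer -8 inverts by adding 8, so sub: 6*x = -6 or 22.
Step 4. [6*x = -6 or 22] 6 out front; divide by 6 ⇒ div: x = -1 or 11/3.

Answer: x ∈ {-1, 11/3}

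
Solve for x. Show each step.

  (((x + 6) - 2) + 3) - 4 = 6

Step 1. [(((x + 6) - 2) + 3) - 4 = 6] peel the -4: add 4 from each side. So sub: ((x + 6) - 2) + 3 = 10.
Step 2. [((x + 6) - 2) + 3 = 10] peel the +3: subtract 3 from each side, so sub: (x + 6) - 2 = 7.
Step 3. [(x + 6) - 2 = 7] -2 is outermost — add 2 both sides ⇒ sub: x + 6 = 9.
Step 4. [x + 6 = 9] the outer +6 inverts by subtracting 6, so sub: x = 3.

Answer: x ∈ {3}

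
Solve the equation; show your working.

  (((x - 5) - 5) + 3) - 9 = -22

Step 1. [(((x - 5) - 5) + 3) - 9 = -22] add 9: x sits inside (… - 9). So sub: ((x - 5) - 5) + 3 = -13.
Step 2. [((x - 5) - 5) + 3 = -13] the outer +3 inverts by subtracting 3, so sub: (x - 5) - 5 = -16.
Step 3. [(x - 5) - 5 = -16] -5 is outermost — add 5 both sides, so sub: x - 5 = -11.
Step 4. [x - 5 = -11] add 5: x sits inside (… - 5) ⇒ sub: x = -6.

Answer: x ∈ {-6}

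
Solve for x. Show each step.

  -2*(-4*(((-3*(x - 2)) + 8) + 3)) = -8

Step 1. [-2*(-4*(((-3*(x - 2)) + 8) + 3)) = -8] -2·(inner) — divide through by -2, so div: -4*(((-3*(x - 2)) + 8) + 3) = 4.
Step 2. [-4*(((-3*(x - 2)) + 8) + 3) = 4] divide by the outer -4. So div: ((-3*(x - 2)) + 8) + 3 = -1.
Step 3. [((-3*(x - 2)) + 8) + 3 = -1] the outer +3 inverts by subtracting 3 ⇒ sub: (-3*(x - 2)) + 8 = -4.
Step 4. [(-3*(x - 2)) + 8 = -4] subtract 8: x sits inside (… + 8). So sub: -3*(x - 2) = -12.
Step 5. [-3*(x - 2) = -12] leading coefficient -3: divide by -3. So div: x - 2 = 4.
Step 6. [x - 2 = 4] -2 is outermost — add 2 both sides, so sub: x = 6.

Answer: x ∈ {6}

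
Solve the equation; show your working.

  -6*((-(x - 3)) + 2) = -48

Step 1. [-6*((-(x - 3)) + 2) = -48] -6 out front; divide by -6 ⇒ div: (-(x - 3)) + 2 = 8.
Step 2. [(-(x - 3)) + 2 = 8] 2 comes off first (subtract 2) ⇒ sub: -(x - 3) = 6.
Step 3. [-(x - 3) = 6] flip signs both sides. So neg: x - 3 = -6.
Step 4. [x - 3 = -6] peel the -3: add 3 from each side. So sub: x = -3.

Answer: x ∈ {-3}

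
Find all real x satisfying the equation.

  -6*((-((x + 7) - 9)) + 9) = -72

Step 1. [-6*((-((x + 7) - 9)) + 9) = -72] -6 out front; divide by -6. So div: (-((x + 7) - 9)) + 9 = 12.
Step 2. [(-((x + 7) - 9)) + 9 = 12] 9 comes off first (subtract 9). So sub: -((x + 7) - 9) = 3.
Step 3. [-((x + 7) - 9) = 3] leading − — multiply by −1, so neg: (x + 7) - 9 = -3.
Step 4. [(x + 7) - 9 = -3] the outer -9 inverts by adding 9 ⇒ sub: x + 7 = 6.
Step 5. [x + 7 = 6] peel the +7: subtract 7 from each side. So sub: x = -1.

Answer: x ∈ {-1}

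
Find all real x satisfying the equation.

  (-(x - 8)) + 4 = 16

Step 1. [(-(x - 8)) + 4 = 16] subtract 4: x sits inside (… + 4). So sub: -(x - 8) = 12.
Step 2. [-(x - 8) = 12] LHS negated; negate both sides. So neg: x - 8 = -12.
Step 3. [x - 8 = -12] -8 is outermost — add 8 both sides. So sub: x = -4.

Answer: x ∈ {-4}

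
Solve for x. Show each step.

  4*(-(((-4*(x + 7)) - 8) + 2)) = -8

Step 1. [4*(-(((-4*(x + 7)) - 8) + 2)) = -8] divide by the outer 4 ⇒ div: -(((-4*(x + 7)) - 8) + 2) = -2.
Step 2. [-(((-4*(x + 7)) - 8) + 2) = -2] flip signs both sides. So neg: ((-4*(x + 7)) - 8) + 2 = 2.
Step 3. [((-4*(x + 7)) - 8) + 2 = 2] peel the +2: subtract 2 from each side, so sub: (-4*(x + 7)) - 8 = 0.
Step 4. [(-4*(x + 7)) - 8 = 0] -4 | LHS and -4 | 0: pull -4 out. So factor: (x + 7) + 2 = 0.
Step 5. [(x + 7) + 2 = 0] subtract 2: x sits inside (… + 2), so sub: x + 7 = -2.
Step 6. [x + 7 = -2] the outer +7 inverts by subtracting 7, so sub: x = -9.

Answer: x ∈ {-9}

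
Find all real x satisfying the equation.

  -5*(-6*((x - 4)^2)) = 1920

Step 1. [-5*(-6*((x - 4)^2)) = 1920] -5 out front; divide by -5. So div: -6*((x - 4)^2) = -384.
Step 2. [-6*((x - 4)^2) = -384] -6·(inner) — divide through by -6. So div: (x - 4)^2 = 64.
Step 3. [(x - 4)^2 = 64] LHS squared, RHS 64 ≥ 0: apply √ (±) ⇒ sqrt: x - 4 = 8 or -8.
Step 4. [x - 4 = 8 or -8] the outer -4 inverts by adding 4, so sub: x = 12 or -4.

Answer: x ∈ {-4, 12}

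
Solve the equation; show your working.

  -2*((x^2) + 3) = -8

Step 1. [-2*((x^2) + 3) = -8] leading coefficient -2: divide by -2 ⇒ div: (x^2) + 3 = 4.
Step 2. [(x^2) + 3 = 4] the outer +3 inverts by subtracting 3. So sub: x^2 = 1.
Step 3. [x^2 = 1] √ both sides: 1 ≥ 0 gives two branches, so sqrt: x = 1 or -1.

Answer: x ∈ {-1, 1}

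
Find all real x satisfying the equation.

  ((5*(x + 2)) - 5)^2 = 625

Step 1. [((5*(x + 2)) - 5)^2 = 625] LHS squared, RHS 625 ≥ 0: apply √ (±) ⇒ sqrt: (5*(x + 2)) - 5 = 25 or -25.
Step 2. [(5*(x + 2)) - 5 = 25 or -25] 5 divides every term; factor it out. So factor: (x + 2) - 1 = 5 or -5.
Step 3. [(x + 2) - 1 = 5 or -5] add 1: x sits inside (… - 1), so sub: x + 2 = 6 or -4.
Step 4. [x + 2 = 6 or -4] +2 is outermost — subtract 2 both sides, so sub: x = 4 or -6.

Answer: x ∈ {-6, 4}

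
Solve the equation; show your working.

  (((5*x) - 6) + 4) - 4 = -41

Step 1. [(((5*x) - 6) + 4) - 4 = -41] -4 is outermost — add 4 both sides. So sub: ((5*x) - 6) + 4 = -37.
Step 2. [((5*x) - 6) + 4 = -37] peel the +4: subtract 4 from each side, so sub: (5*x) - 6 = -41.
Step 3. [(5*x) - 6 = -41] the outer -6 inverts by adding 6 ⇒ sub: 5*x = -35.
Step 4. [5*x = -35] divide by the outer 5 ⇒ div: x = -7.

Answer: x ∈ {-7}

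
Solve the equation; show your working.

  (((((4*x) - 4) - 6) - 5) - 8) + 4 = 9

Step 1. [(((((4*x) - 4) - 6) - 5) - 8) + 4 = 9] peel the +4: subtract 4 from each side, so sub: ((((4*x) - 4) - 6) - 5) - 8 = 5.
Step 2. [((((4*x) - 4) - 6) - 5) - 8 = 5] peel the -8: add 8 from each side. So sub: (((4*x) - 4) - 6) - 5 = 13.
Step 3. [(((4*x) - 4) - 6) - 5 = 13] the outer -5 inverts by adding 5, so sub: ((4*x) - 4) - 6 = 18.
Step 4. [((4*x) - 4) - 6 = 18] add 6: x sits inside (… - 6), so sub: (4*x) - 4 = 24.
Step 5. [(4*x) - 4 = 24] add 4: x sits inside (… - 4) ⇒ sub: 4*x = 28.
Step 6. [4*x = 28] 4·(inner) — divide through by 4. So div: x = 7.

Answer: x ∈ {7}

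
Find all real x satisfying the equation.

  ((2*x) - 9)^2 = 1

Step 1. [((2*x) - 9)^2 = 1] LHS squared, RHS 1 ≥ 0: apply √ (±), so sqrt: (2*x) - 9 = 1 or -1.
Step 2. [(2*x) - 9 = 1 or -1] -9 is outermost — add 9 both sides, so sub: 2*x = 10 or 8.
Step 3. [2*x = 10 or 8] leading coefficient 2: divide by 2 ⇒ div: x = 5 or 4.

Answer: x ∈ {4, 5}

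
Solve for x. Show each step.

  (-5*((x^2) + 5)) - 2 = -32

Step 1. [(-5*((x^2) + 5)) - 2 = -32] peel the -2: add 2 from each side. So sub: -5*((x^2) + 5) = -30.
Step 2. [-5*((x^2) + 5) = -30] leading coefficient -5: divide by -5. So div: (x^2) + 5 = 6.
Step 3. [(x^2) + 5 = 6] 5 comes off first (subtract 5), so sub: x^2 = 1.
Step 4. [x^2 = 1] √ both sides: 1 ≥ 0 gives two branches. So sqrt: x = 1 or -1.

Answer: x ∈ {-1, 1}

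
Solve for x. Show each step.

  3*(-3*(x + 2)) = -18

Step 1. [3*(-3*(x + 2)) = -18] LHS = 3·(…); ÷3 both sides ⇒ div: -3*(x + 2) = -6.
Step 2. [-3*(x + 2) = -6] divide by the outer -3, so div: x + 2 = 2.
Step 3. [x + 2 = 2] +2 is outermost — subtract 2 both sides. So sub: x = 0.

Answer: x ∈ {0}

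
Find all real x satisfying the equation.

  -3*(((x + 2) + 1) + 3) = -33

Step 1. [-3*(((x + 2) + 1) + 3) = -33] leading coefficient -3: divide by -3. So div: ((x + 2) + 1) + 3 = 11.
Step 2. [((x + 2) + 1) + 3 = 11] the outer +3 inverts by subtracting 3 ⇒ sub: (x + 2) + 1 = 8.
Step 3. [(x + 2) + 1 = 8] the outer +1 inverts by subtracting 1 ⇒ sub: x + 2 = 7.
Step 4. [x + 2 = 7] the outer +2 inverts by subtracting 2 ⇒ sub: x = 5.

Answer: x ∈ {5}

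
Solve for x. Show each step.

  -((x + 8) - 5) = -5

Step 1. [-((x + 8) - 5) = -5] LHS negated; negate both sides. So neg: (x + 8) - 5 = 5.
Step 2. [(x + 8) - 5 = 5] 5 comes off first (add 5). So sub: x + 8 = 10.
Step 3. [x + 8 = 10] subtract 8: x sits inside (… + 8). So sub: x = 2.

Answer: x ∈ {2}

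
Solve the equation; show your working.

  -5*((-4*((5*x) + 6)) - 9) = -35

Step 1. [-5*((-4*((5*x) + 6)) - 9) = -35] -5 out front; divide by -5. So div: (-4*((5*x) + 6)) - 9 = 7.
Step 2. [(-4*((5*x) + 6)) - 9 = 7] add 9: x sits inside (… - 9) ⇒ sub: -4*((5*x) + 6) = 16.
Step 3. [-4*((5*x) + 6) = 16] divide by the outer -4, so div: (5*x) + 6 = -4.
Step 4. [(5*x) + 6 = -4] peel the +6: subtract 6 from each side ⇒ sub: 5*x = -10.
Step 5. [5*x = -10] 5·(inner) — divide through by 5 ⇒ div: x = -2.

Answer: x ∈ {-2}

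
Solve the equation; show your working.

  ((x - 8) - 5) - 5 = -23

Step 1. [((x - 8) - 5) - 5 = -23] -5 is outermost — add 5 both sides, so sub: (x - 8) - 5 = -18.
Step 2. [(x - 8) - 5 = -18] -5 is outermost — add 5 both sides. So sub: x - 8 = -13.
Step 3. [x - 8 = -13] 8 comes off first (add 8) ⇒ sub: x = -5.

Answer: x ∈ {-5}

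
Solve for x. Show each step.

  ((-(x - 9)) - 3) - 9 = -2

Step 1. [((-(x - 9)) - 3) - 9 = -2] 9 comes off first (add 9) ⇒ sub: (-(x - 9)) - 3 = 7.
Step 2. [(-(x - 9)) - 3 = 7] 3 comes off first (add 3). So sub: -(x - 9) = 10.
Step 3. [-(x - 9) = 10] flip signs both sides, so neg: x - 9 = -10.
Step 4. [x - 9 = -10] peel the -9: add 9 from each side. So sub: x = -1.

Answer: x ∈ {-1}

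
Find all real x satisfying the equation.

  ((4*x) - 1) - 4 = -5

Step 1. [((4*x) - 1) - 4 = -5] add 4: x sits inside (… - 4). So sub: (4*x) - 1 = -1.
Step 2. [(4*x) - 1 = -1] the outer -1 inverts by adding 1 ⇒ sub: 4*x = 0.
Step 3. [4*x = 0] 4 out front; divide by 4 ⇒ div: x = 0.

Answer: x ∈ {0}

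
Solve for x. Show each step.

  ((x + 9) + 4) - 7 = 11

Step 1. [((x + 9) + 4) - 7 = 11] the outer -7 inverts by adding 7, so sub: (x + 9) + 4 = 18.
Step 2. [(x + 9) + 4 = 18] peel the +4: subtract 4 from each side. So sub: x + 9 = 14.
Step 3. [x + 9 = 14] the outer +9 inverts by subtracting 9 ⇒ sub: x = 5.

Answer: x ∈ {5}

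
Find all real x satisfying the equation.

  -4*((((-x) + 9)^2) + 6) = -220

Step 1. [-4*((((-x) + 9)^2) + 6) = -220] -4·(inner) — divide through by -4. So div: (((-x) + 9)^2) + 6 = 55.
Step 2. [(((-x) + 9)^2) + 6 = 55] the outer +6 inverts by subtracting 6. So sub: ((-x) + 9)^2 = 49.
Step 3. [((-x) + 9)^2 = 49] 49 ≥ 0, LHS is (·)² — take ±√ ⇒ sqrt: (-x) + 9 = 7 or -7.
Step 4. [(-x) + 9 = 7 or -7] the outer +9 inverts by subtracting 9. So sub: -x = -2 or -16.
Step 5. [-x = -2 or -16] LHS negated; negate both sides. So neg: x = 2 or 16.

Answer: x ∈ {2, 16}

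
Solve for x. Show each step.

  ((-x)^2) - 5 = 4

Step 1. [((-x)^2) - 5 = 4] peel the -5: add 5 from each side. So sub: (-x)^2 = 9.
Step 2. [(-x)^2 = 9] LHS squared, RHS 9 ≥ 0: apply √ (±) ⇒ sqrt: -x = 3 or -3.
Step 3. [-x = 3 or -3] flip signs both sides, so neg: x = -3 or 3.

Answer: x ∈ {-3, 3}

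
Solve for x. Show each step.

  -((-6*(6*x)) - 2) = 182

Step 1. [-((-6*(6*x)) - 2) = 182] leading − — multiply by −1, so neg: (-6*(6*x)) - 2 = -182.
Step 2. [(-6*(6*x)) - 2 = -182] add 2: x sits inside (… - 2), so sub: -6*(6*x) = -180.
Step 3. [-6*(6*x) = -180] -6 out front; divide by -6, so div: 6*x = 30.
Step 4. [6*x = 30] 6·(inner) — divide through by 6. So div: x = 5.

Answer: x ∈ {5}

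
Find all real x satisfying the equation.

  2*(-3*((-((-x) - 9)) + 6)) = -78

Step 1. [2*(-3*((-((-x) - 9)) + 6)) = -78] 2 out front; divide by 2 ⇒ div: -3*((-((-x) - 9)) + 6) = -39.
Step 2. [-3*((-((-x) - 9)) + 6) = -39] divide by the outer -3, so div: (-((-x) - 9)) + 6 = 13.
Step 3. [(-((-x) - 9)) + 6 = 13] the outer +6 inverts by subtracting 6 ⇒ sub: -((-x) - 9) = 7.
Step 4. [-((-x) - 9) = 7] flip signs both sides. So neg: (-x) - 9 = -7.
Step 5. [(-x) - 9 = -7] -9 is outermost — add 9 both sides, so sub: -x = 2.
Step 6. [-x = 2] LHS negated; negate both sides, so neg: x = -2.

Answer: x ∈ {-2}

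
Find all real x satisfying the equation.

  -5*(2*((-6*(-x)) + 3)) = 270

Step 1. [-5*(2*((-6*(-x)) + 3)) = 270] -5·(inner) — divide through by -5, so div: 2*((-6*(-x)) + 3) = -54.
Step 2. [2*((-6*(-x)) + 3) = -54] 2 out front; divide by 2, so div: (-6*(-x)) + 3 = -27.
Step 3. [(-6*(-x)) + 3 = -27] peel the +3: subtract 3 from each side ⇒ sub: -6*(-x) = -30.
Step 4. [-6*(-x) = -30] -6 out front; divide by -6 ⇒ div: -x = 5.
Step 5. [-x = 5] LHS negated; negate both sides ⇒ neg: x = -5.

Answer: x ∈ {-5}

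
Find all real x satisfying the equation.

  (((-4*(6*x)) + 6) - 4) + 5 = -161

Step 1. [(((-4*(6*x)) + 6) - 4) + 5 = -161] subtract 5: x sits inside (… + 5) ⇒ sub: ((-4*(6*x)) + 6) - 4 = -166.
Step 2. [((-4*(6*x)) + 6) - 4 = -166] the outer -4 inverts by adding 4, so sub: (-4*(6*x)) + 6 = -162.
Step 3. [(-4*(6*x)) + 6 = -162] +6 is outermost — subtract 6 both sides. So sub: -4*(6*x) = -168.
Step 4. [-4*(6*x) = -168] -4 out front; divide by -4, so div: 6*x = 42.
Step 5. [6*x = 42] 6·(inner) — divide through by 6, so div: x = 7.

Answer: x ∈ {7}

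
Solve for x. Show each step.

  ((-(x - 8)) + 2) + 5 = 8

Step 1. [((-(x - 8)) + 2) + 5 = 8] +5 is outermost — subtract 5 both sides, so sub: (-(x - 8)) + 2 = 3.
Step 2. [(-(x - 8)) + 2 = 3] the outer +2 inverts by subtracting 2, so sub: -(x - 8) = 1.
Step 3. [-(x - 8) = 1] LHS negated; negate both sides ⇒ neg: x - 8 = -1.
Step 4. [x - 8 = -1] peel the -8: add 8 from each side. So sub: x = 7.

Answer: x ∈ {7}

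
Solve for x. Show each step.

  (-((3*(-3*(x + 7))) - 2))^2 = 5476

Step 1. [(-((3*(-3*(x + 7))) - 2))^2 = 5476] 5476 ≥ 0, LHS is (·)² — take ±√. So sqrt: -((3*(-3*(x + 7))) - 2) = 74 or -74.
Step 2. [-((3*(-3*(x + 7))) - 2) = 74 or -74] flip signs both sides. So neg: (3*(-3*(x + 7))) - 2 = -74 or 74.
Step 3. [(3*(-3*(x + 7))) - 2 = -74 or 74] peel the -2: add 2 from each side. So sub: 3*(-3*(x + 7)) = -72 or 76.
Step 4. [3*(-3*(x + 7)) = -72 or 76] 3·(inner) — divide through by 3, so div: -3*(x + 7) = -24 or 76/3.
Step 5. [-3*(x + 7) = -24 or 76/3] LHS = -3·(…); ÷-3 both sides, so div: x + 7 = 8 or -76/9.
Step 6. [x + 7 = 8 or -76/9] peel the +7: subtract 7 from each side ⇒ sub: x = 1 or -139/9.

Answer: x ∈ {-139/9, 1}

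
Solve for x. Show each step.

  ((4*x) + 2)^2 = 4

Step 1. [((4*x) + 2)^2 = 4] 4 ≥ 0, LHS is (·)² — take ±√. So sqrt: (4*x) + 2 = 2 or -2.
Step 2. [(4*x) + 2 = 2 or -2] peel the +2: subtract 2 from each side. So sub: 4*x = 0 or -4.
Step 3. [4*x = 0 or -4] LHS = 4·(…); ÷4 both sides, so div: x = 0 or -1.

Answer: x ∈ {-1, 0}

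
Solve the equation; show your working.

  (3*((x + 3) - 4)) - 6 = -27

Step 1. [(3*((x + 3) - 4)) - 6 = -27] common factor 3 (LHS and -27) — divide through. So factor: ((x + 3) - 4) - 2 = -9.
Step 2. [((x + 3) - 4) - 2 = -9] the outer -2 inverts by adding 2 ⇒ sub: (x + 3) - 4 = -7.
Step 3. [(x + 3) - 4 = -7] peel the -4: add 4 from each side ⇒ sub: x + 3 = -3.
Step 4. [x + 3 = -3] +3 is outermost — subtract 3 both sides ⇒ sub: x = -6.

Answer: x ∈ {-6}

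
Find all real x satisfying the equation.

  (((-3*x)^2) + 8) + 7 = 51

Step 1. [(((-3*x)^2) + 8) + 7 = 51] the outer +7 inverts by subtracting 7. So sub: ((-3*x)^2) + 8 = 44.
Step 2. [((-3*x)^2) + 8 = 44] peel the +8: subtract 8 from each side ⇒ sub: (-3*x)^2 = 36.
Step 3. [(-3*x)^2 = 36] LHS squared, RHS 36 ≥ 0: apply √ (±), so sqrt: -3*x = 6 or -6.
Step 4. [-3*x = 6 or -6] -3·(inner) — divide through by -3 ⇒ div: x = -2 or 2.

Answer: x ∈ {-2, 2}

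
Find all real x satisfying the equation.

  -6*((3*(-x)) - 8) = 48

Step 1. [-6*((3*(-x)) - 8) = 48] -6·(inner) — divide through by -6. So div: (3*(-x)) - 8 = -8.
Step 2. [(3*(-x)) - 8 = -8] 8 comes off first (add 8) ⇒ sub: 3*(-x) = 0.
Step 3. [3*(-x) = 0] 3·(inner) — divide through by 3, so div: -x = 0.
Step 4. [-x = 0] leading − — multiply by −1 ⇒ neg: x = 0.

Answer: x ∈ {0}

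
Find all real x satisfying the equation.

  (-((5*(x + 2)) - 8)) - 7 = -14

Step 1. [(-((5*(x + 2)) - 8)) - 7 = -14] the outer -7 inverts by adding 7 ⇒ sub: -((5*(x + 2)) - 8) = -7.
Step 2. [-((5*(x + 2)) - 8) = -7] LHS negated; negate both sides ⇒ neg: (5*(x + 2)) - 8 = 7.
Step 3. [(5*(x + 2)) - 8 = 7] 8 comes off first (add 8). So sub: 5*(x + 2) = 15.
Step 4. [5*(x + 2) = 15] leading coefficient 5: divide by 5, so div: x + 2 = 3.
Step 5. [x + 2 = 3] the outer +2 inverts by subtracting 2 ⇒ sub: x = 1.

Answer: x ∈ {1}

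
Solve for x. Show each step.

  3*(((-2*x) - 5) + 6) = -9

Step 1. [3*(((-2*x) - 5) + 6) = -9] LHS = 3·(…); ÷3 both sides. So div: ((-2*x) - 5) + 6 = -3.
Step 2. [((-2*x) - 5) + 6 = -3] the outer +6 inverts by subtracting 6 ⇒ sub: (-2*x) - 5 = -9.
Step 3. [(-2*x) - 5 = -9] add 5: x sits inside (… - 5) ⇒ sub: -2*x = -4.
Step 4. [-2*x = -4] leading coefficient -2: divide by -2, so div: x = 2.

Answer: x ∈ {2}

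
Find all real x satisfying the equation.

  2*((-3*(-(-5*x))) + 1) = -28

Step 1. [2*((-3*(-(-5*x))) + 1) = -28] leading coefficient 2: divide by 2, so div: (-3*(-(-5*x))) + 1 = -14.
Step 2. [(-3*(-(-5*x))) + 1 = -14] +1 is outermost — subtract 1 both sides ⇒ sub: -3*(-(-5*x)) = -15.
Step 3. [-3*(-(-5*x)) = -15] leading coefficient -3: divide by -3 ⇒ div: -(-5*x) = 5.
Step 4. [-(-5*x) = 5] LHS negated; negate both sides, so neg: -5*x = -5.
Step 5. [-5*x = -5] -5·(inner) — divide through by -5, so div: x = 1.

Answer: x ∈ {1}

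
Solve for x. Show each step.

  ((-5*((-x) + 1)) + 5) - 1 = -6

Step 1. [((-5*((-x) + 1)) + 5) - 1 = -6] 1 comes off first (add 1) ⇒ sub: (-5*((-x) + 1)) + 5 = -5.
Step 2. [(-5*((-x) + 1)) + 5 = -5] +5 is outermost — subtract 5 both sides, so sub: -5*((-x) + 1) = -10.
Step 3. [-5*((-x) + 1) = -10] leading coefficient -5: divide by -5, so div: (-x) + 1 = 2.
Step 4. [(-x) + 1 = 2] the outer +1 inverts by subtracting 1 ⇒ sub: -x = 1.
Step 5. [-x = 1] flip signs both sides. So neg: x = -1.

Answer: x ∈ {-1}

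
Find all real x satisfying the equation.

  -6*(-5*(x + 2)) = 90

Step 1. [-6*(-5*(x + 2)) = 90] LHS = -6·(…); ÷-6 both sides, so div: -5*(x + 2) = -15.
Step 2. [-5*(x + 2) = -15] -5·(inner) — divide through by -5 ⇒ div: x + 2 = 3.
Step 3. [x + 2 = 3] the outer +2 inverts by subtracting 2 ⇒ sub: x = 1.

Answer: x ∈ {1}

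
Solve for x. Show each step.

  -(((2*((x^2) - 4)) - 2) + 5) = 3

Step 1. [-(((2*((x^2) - 4)) - 2) + 5) = 3] LHS negated; negate both sides. So neg: ((2*((x^2) - 4)) - 2) + 5 = -3.
Step 2. [((2*((x^2) - 4)) - 2) + 5 = -3] peel the +5: subtract 5 from each side, so sub: (2*((x^2) - 4)) - 2 = -8.
Step 3. [(2*((x^2) - 4)) - 2 = -8] -2 is outermost — add 2 both sides ⇒ sub: 2*((x^2) - 4) = -6.
Step 4. [2*((x^2) - 4) = -6] 2 out front; divide by 2 ⇒ div: (x^2) - 4 = -3.
Step 5. [(x^2) - 4 = -3] 4 comes off first (add 4). So sub: x^2 = 1.
Step 6. [x^2 = 1] √ both sides: 1 ≥ 0 gives two branches, so sqrt: x = 1 or -1.

Answer: x ∈ {-1, 1}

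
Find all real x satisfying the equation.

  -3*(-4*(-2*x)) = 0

Step 1. [-3*(-4*(-2*x)) = 0] -3 out front; divide by -3. So div: -4*(-2*x) = 0.
Step 2. [-4*(-2*x) = 0] -4·(inner) — divide through by -4, so div: -2*x = 0.
Step 3. [-2*x = 0] -2 out front; divide by -2 ⇒ div: x = 0.

Answer: x ∈ {0}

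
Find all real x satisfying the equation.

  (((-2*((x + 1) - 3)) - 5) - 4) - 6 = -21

Step 1. [(((-2*((x + 1) - 3)) - 5) - 4) - 6 = -21] 6 comes off first (add 6) ⇒ sub: ((-2*((x + 1) - 3)) - 5) - 4 = -15.
Step 2. [((-2*((x + 1) - 3)) - 5) - 4 = -15] add 4: x sits inside (… - 4). So sub: (-2*((x + 1) - 3)) - 5 = -11.
Step 3. [(-2*((x + 1) - 3)) - 5 = -11] the outer -5 inverts by adding 5. So sub: -2*((x + 1) - 3) = -6.
Step 4. [-2*((x + 1) - 3) = -6] LHS = -2·(…); ÷-2 both sides, so div: (x + 1) - 3 = 3.
Step 5. [(x + 1) - 3 = 3] peel the -3: add 3 from each side ⇒ sub: x + 1 = 6.
Step 6. [x + 1 = 6] the outer +1 inverts by subtracting 1 ⇒ sub: x = 5.

Answer: x ∈ {5}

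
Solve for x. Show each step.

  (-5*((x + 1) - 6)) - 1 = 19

Step 1. [(-5*((x + 1) - 6)) - 1 = 19] peel the -1: add 1 from each side, so sub: -5*((x + 1) - 6) = 20.
Step 2. [-5*((x + 1) - 6) = 20] leading coefficient -5: divide by -5, so div: (x + 1) - 6 = -4.
Step 3. [(x + 1) - 6 = -4] 6 comes off first (add 6) ⇒ sub: x + 1 = 2.
Step 4. [x + 1 = 2] subtract 1: x sits inside (… + 1). So sub: x = 1.

Answer: x ∈ {1}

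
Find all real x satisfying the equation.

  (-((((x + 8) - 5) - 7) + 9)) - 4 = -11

Step 1. [(-((((x + 8) - 5) - 7) + 9)) - 4 = -11] peel the -4: add 4 from each side ⇒ sub: -((((x + 8) - 5) - 7) + 9) = -7.
Step 2. [-((((x + 8) - 5) - 7) + 9) = -7] leading − — multiply by −1. So neg: (((x + 8) - 5) - 7) + 9 = 7.
Step 3. [(((x + 8) - 5) - 7) + 9 = 7] +9 is outermost — subtract 9 both sides. So sub: ((x + 8) - 5) - 7 = -2.
Step 4. [((x + 8) - 5) - 7 = -2] 7 comes off first (add 7) ⇒ sub: (x + 8) - 5 = 5.
Step 5. [(x + 8) - 5 = 5] 5 comes off first (add 5) ⇒ sub: x + 8 = 10.
Step 6. [x + 8 = 10] subtract 8: x sits inside (… + 8), so sub: x = 2.

Answer: x ∈ {2}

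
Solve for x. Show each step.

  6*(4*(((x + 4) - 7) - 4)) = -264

Step 1. [6*(4*(((x + 4) - 7) - 4)) = -264] divide by the outer 6, so div: 4*(((x + 4) - 7) - 4) = -44.
Step 2. [4*(((x + 4) - 7) - 4) = -44] LHS = 4·(…); ÷4 both sides, so div: ((x + 4) - 7) - 4 = -11.
Step 3. [((x + 4) - 7) - 4 = -11] the outer -4 inverts by adding 4, so sub: (x + 4) - 7 = -7.
Step 4. [(x + 4) - 7 = -7] the outer -7 inverts by adding 7. So sub: x + 4 = 0.
Step 5. [x + 4 = 0] subtract 4: x sits inside (… + 4), so sub: x = -4.

Answer: x ∈ {-4}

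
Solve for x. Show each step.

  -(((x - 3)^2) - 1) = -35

Step 1. [-(((x - 3)^2) - 1) = -35] leading − — multiply by −1. So neg: ((x - 3)^2) - 1 = 35.
Step 2. [((x - 3)^2) - 1 = 35] add 1: x sits inside (… - 1) ⇒ sub: (x - 3)^2 = 36.
Step 3. [(x - 3)^2 = 36] 36 ≥ 0, LHS is (·)² — take ±√. So sqrt: x - 3 = 6 or -6.
Step 4. [x - 3 = 6 or -6] add 3: x sits inside (… - 3). So sub: x = 9 or -3.

Answer: x ∈ {-3, 9}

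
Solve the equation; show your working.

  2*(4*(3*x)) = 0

Step 1. [2*(4*(3*x)) = 0] 2·(inner) — divide through by 2. So div: 4*(3*x) = 0.
Step 2. [4*(3*x) = 0] 4 out front; divide by 4. So div: 3*x = 0.
Step 3. [3*x = 0] 3 out front; divide by 3. So div: x = 0.

Answer: x ∈ {0}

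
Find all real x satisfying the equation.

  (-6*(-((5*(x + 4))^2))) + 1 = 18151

Step 1. [(-6*(-((5*(x + 4))^2))) + 1 = 18151] subtract 1: x sits inside (… + 1) ⇒ sub: -6*(-((5*(x + 4))^2)) = 18150.
Step 2. [-6*(-((5*(x + 4))^2)) = 18150] -6 out front; divide by -6. So div: -((5*(x + 4))^2) = -3025.
Step 3. [-((5*(x + 4))^2) = -3025] flip signs both sides, so neg: (5*(x + 4))^2 = 3025.
Step 4. [(5*(x + 4))^2 = 3025] LHS squared, RHS 3025 ≥ 0: apply √ (±) ⇒ sqrt: 5*(x + 4) = 55 or -55.
Step 5. [5*(x + 4) = 55 or -55] LHS = 5·(…); ÷5 both sides ⇒ div: x + 4 = 11 or -11.
Step 6. [x + 4 = 11 or -11] 4 comes off first (subtract 4). So sub: x = 7 or -15.

Answer: x ∈ {-15, 7}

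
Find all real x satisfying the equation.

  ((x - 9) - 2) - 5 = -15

Step 1. [((x - 9) - 2) - 5 = -15] peel the -5: add 5 from each side. So sub: (x - 9) - 2 = -10.
Step 2. [(x - 9) - 2 = -10] the outer -2 inverts by adding 2 ⇒ sub: x - 9 = -8.
Step 3. [x - 9 = -8] the outer -9 inverts by adding 9. So sub: x = 1.

Answer: x ∈ {1}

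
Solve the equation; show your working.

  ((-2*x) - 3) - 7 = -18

Step 1. [((-2*x) - 3) - 7 = -18] add 7: x sits inside (… - 7), so sub: (-2*x) - 3 = -11.
Step 2. [(-2*x) - 3 = -11] the outer -3 inverts by adding 3 ⇒ sub: -2*x = -8.
Step 3. [-2*x = -8] divide by the outer -2. So div: x = 4.

Answer: x ∈ {4}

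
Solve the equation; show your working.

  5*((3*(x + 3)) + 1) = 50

Step 1. [5*((3*(x + 3)) + 1) = 50] divide by the outer 5, so div: (3*(x + 3)) + 1 = 10.
Step 2. [(3*(x + 3)) + 1 = 10] 1 comes off first (subtract 1) ⇒ sub: 3*(x + 3) = 9.
Step 3. [3*(x + 3) = 9] divide by the outer 3 ⇒ div: x + 3 = 3.
Step 4. [x + 3 = 3] subtract 3: x sits inside (… + 3) ⇒ sub: x = 0.

Answer: x ∈ {0}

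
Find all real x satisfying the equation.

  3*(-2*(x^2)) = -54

Step 1. [3*(-2*(x^2)) = -54] LHS = 3·(…); ÷3 both sides, so div: -2*(x^2) = -18.
Step 2. [-2*(x^2) = -18] -2·(inner) — divide through by -2. So div: x^2 = 9.
Step 3. [x^2 = 9] LHS squared, RHS 9 ≥ 0: apply √ (±). So sqrt: x = 3 or -3.

Answer: x ∈ {-3, 3}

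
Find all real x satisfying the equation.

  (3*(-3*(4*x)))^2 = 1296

Step 1. [(3*(-3*(4*x)))^2 = 1296] √ both sides: 1296 ≥ 0 gives two branches. So sqrt: 3*(-3*(4*x)) = 36 or -36.
Step 2. [3*(-3*(4*x)) = 36 or -36] leading coefficient 3: divide by 3 ⇒ div: -3*(4*x) = 12 or -12.
Step 3. [-3*(4*x) = 12 or -12] -3·(inner) — divide through by -3 ⇒ div: 4*x = -4 or 4.
Step 4. [4*x = -4 or 4] 4 out front; divide by 4, so div: x = -1 or 1.

Answer: x ∈ {-1, 1}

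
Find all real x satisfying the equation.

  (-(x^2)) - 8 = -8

Step 1. [(-(x^2)) - 8 = -8] add 8: x sits inside (… - 8), so sub: -(x^2) = 0.
Step 2. [-(x^2) = 0] flip signs both sides, so neg: x^2 = 0.
Step 3. [x^2 = 0] LHS squared, RHS 0 ≥ 0: apply √ (±). So sqrt: x = 0.

Answer: x ∈ {0}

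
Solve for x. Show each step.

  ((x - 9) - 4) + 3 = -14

Step 1. [((x - 9) - 4) + 3 = -14] 3 comes off first (subtract 3), so sub: (x - 9) - 4 = -17.
Step 2. [(x - 9) - 4 = -17] 4 comes off first (add 4). So sub: x - 9 = -13.
Step 3. [x - 9 = -13] 9 comes off first (add 9). So sub: x = -4.

Answer: x ∈ {-4}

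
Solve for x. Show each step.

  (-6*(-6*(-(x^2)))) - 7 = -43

Step 1. [(-6*(-6*(-(x^2)))) - 7 = -43] add 7: x sits inside (… - 7) ⇒ sub: -6*(-6*(-(x^2))) = -36.
Step 2. [-6*(-6*(-(x^2))) = -36] LHS = -6·(…); ÷-6 both sides ⇒ div: -6*(-(x^2)) = 6.
Step 3. [-6*(-(x^2)) = 6] leading coefficient -6: divide by -6, so div: -(x^2) = -1.
Step 4. [-(x^2) = -1] leading − — multiply by −1. So neg: x^2 = 1.
Step 5. [x^2 = 1] √ both sides: 1 ≥ 0 gives two branches, so sqrt: x = 1 or -1.

Answer: x ∈ {-1, 1}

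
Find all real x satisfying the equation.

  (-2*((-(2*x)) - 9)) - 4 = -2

Step 1. [(-2*((-(2*x)) - 9)) - 4 = -2] 4 comes off first (add 4), so sub: -2*((-(2*x)) - 9) = 2.
Step 2. [-2*((-(2*x)) - 9) = 2] leading coefficient -2: divide by -2. So div: (-(2*x)) - 9 = -1.
Step 3. [(-(2*x)) - 9 = -1] add 9: x sits inside (… - 9) ⇒ sub: -(2*x) = 8.
Step 4. [-(2*x) = 8] LHS negated; negate both sides ⇒ neg: 2*x = -8.
Step 5. [2*x = -8] LHS = 2·(…); ÷2 both sides. So div: x = -4.

Answer: x ∈ {-4}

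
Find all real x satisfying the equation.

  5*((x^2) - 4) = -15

Step 1. [5*((x^2) - 4) = -15] leading coefficient 5: divide by 5, so div: (x^2) - 4 = -3.
Step 2. [(x^2) - 4 = -3] 4 comes off first (add 4). So sub: x^2 = 1.
Step 3. [x^2 = 1] √ both sides: 1 ≥ 0 gives two branches ⇒ sqrt: x = 1 or -1.

Answer: x ∈ {-1, 1}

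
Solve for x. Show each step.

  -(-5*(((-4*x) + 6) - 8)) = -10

Step 1. [-(-5*(((-4*x) + 6) - 8)) = -10] leading − — multiply by −1. So neg: -5*(((-4*x) + 6) - 8) = 10.
Step 2. [-5*(((-4*x) + 6) - 8) = 10] divide by the outer -5. So div: ((-4*x) + 6) - 8 = -2.
Step 3. [((-4*x) + 6) - 8 = -2] peel the -8: add 8 from each side. So sub: (-4*x) + 6 = 6.
Step 4. [(-4*x) + 6 = 6] +6 is outermost — subtract 6 both sides, so sub: -4*x = 0.
Step 5. [-4*x = 0] -4 out front; divide by -4. So div: x = 0.

Answer: x ∈ {0}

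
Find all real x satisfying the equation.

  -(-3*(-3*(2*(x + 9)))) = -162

Step 1. [-(-3*(-3*(2*(x + 9)))) = -162] leading − — multiply by −1, so neg: -3*(-3*(2*(x + 9))) = 162.
Step 2. [-3*(-3*(2*(x + 9))) = 162] leading coefficient -3: divide by -3 ⇒ div: -3*(2*(x + 9)) = -54.
Step 3. [-3*(2*(x + 9)) = -54] LHS = -3·(…); ÷-3 both sides ⇒ div: 2*(x + 9) = 18.
Step 4. [2*(x + 9) = 18] divide by the outer 2, so div: x + 9 = 9.
Step 5. [x + 9 = 9] 9 comes off first (subtract 9). So sub: x = 0.

Answer: x ∈ {0}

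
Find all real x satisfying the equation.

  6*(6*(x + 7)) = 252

Step 1. [6*(6*(x + 7)) = 252] 6·(inner) — divide through by 6. So div: 6*(x + 7) = 42.
Step 2. [6*(x + 7) = 42] 6·(inner) — divide through by 6. So div: x + 7 = 7.
Step 3. [x + 7 = 7] the outer +7 inverts by subtracting 7, so sub: x = 0.

Answer: x ∈ {0}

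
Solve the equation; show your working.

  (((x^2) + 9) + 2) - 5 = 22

Step 1. [(((x^2) + 9) + 2) - 5 = 22] -5 is outermost — add 5 both sides, so sub: ((x^2) + 9) + 2 = 27.
Step 2. [((x^2) + 9) + 2 = 27] the outer +2 inverts by subtracting 2. So sub: (x^2) + 9 = 25.
Step 3. [(x^2) + 9 = 25] the outer +9 inverts by subtracting 9. So sub: x^2 = 16.
Step 4. [x^2 = 16] √ both sides: 16 ≥ 0 gives two branches, so sqrt: x = 4 or -4.

Answer: x ∈ {-4, 4}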